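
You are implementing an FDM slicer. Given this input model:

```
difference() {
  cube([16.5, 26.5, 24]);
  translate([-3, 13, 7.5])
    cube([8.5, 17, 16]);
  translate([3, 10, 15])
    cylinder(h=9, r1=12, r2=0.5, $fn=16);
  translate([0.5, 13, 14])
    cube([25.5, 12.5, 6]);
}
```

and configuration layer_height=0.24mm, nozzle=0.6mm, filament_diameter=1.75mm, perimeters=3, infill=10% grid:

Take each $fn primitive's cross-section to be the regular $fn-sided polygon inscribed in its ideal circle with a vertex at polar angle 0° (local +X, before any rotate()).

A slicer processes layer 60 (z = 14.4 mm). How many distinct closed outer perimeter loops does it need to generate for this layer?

At z = 14.4 mm: the 16.5×26.5 cube contributes its full rectangle; the 8.5×17 cube at (-3, 13) contributes its full rectangle; the cone at (3, 10) does not reach this height (z outside [15, 24]); the 25.5×12.5 cube at (0.5, 13) contributes its full rectangle; Subtracting the remaining from the first: starting from the 16.5×26.5 cube, the 8.5×17 cube at (-3, 13) partially overlaps it — only the 74.25 mm² overlap (of its 144.50 mm²) is removed, clipping the outline; the 25.5×12.5 cube at (0.5, 13) partially overlaps it — only the 137.50 mm² overlap (of its 318.75 mm²) is removed, clipping the outline — 2 connected regions. The result has 2 disconnected regions.

2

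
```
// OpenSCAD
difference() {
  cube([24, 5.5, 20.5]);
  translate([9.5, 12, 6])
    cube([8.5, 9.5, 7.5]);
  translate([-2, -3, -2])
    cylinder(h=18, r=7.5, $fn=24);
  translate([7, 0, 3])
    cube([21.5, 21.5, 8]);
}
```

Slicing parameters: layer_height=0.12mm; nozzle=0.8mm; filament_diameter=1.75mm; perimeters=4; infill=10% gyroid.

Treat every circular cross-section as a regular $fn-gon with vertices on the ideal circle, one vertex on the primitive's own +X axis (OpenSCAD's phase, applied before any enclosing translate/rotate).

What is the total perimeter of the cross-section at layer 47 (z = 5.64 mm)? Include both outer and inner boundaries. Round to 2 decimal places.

22.60 mm

At z = 5.64 mm: the cube is present — its section is the full 24×5.5 rectangle (perimeter 59.00 mm); the cube at (9.5, 12) does not reach this height (z outside [6, 13.5]); the cylinder at (-2, -3): section is a regular 24-gon, circumradius r=7.5 (perimeter = 2·24·7.500·sin(180°/24) = 46.99 mm); the 21.5×21.5 cube at (7, 0) contributes its full rectangle (perimeter 86.00 mm); After the difference (first − rest): starting from the 24×5.5 cube, the r=7.5 cylinder at (-2, -3) partially overlaps it — only the 13.19 mm² overlap (of its 174.70 mm²) is removed, clipping the outline; the 21.5×21.5 cube at (7, 0) partially overlaps it — only the 93.50 mm² overlap (of its 462.25 mm²) is removed, clipping the outline — boundary = 22.60 mm. Overall, the cross-section is a single solid region. Total boundary length (outer) = 22.60 mm.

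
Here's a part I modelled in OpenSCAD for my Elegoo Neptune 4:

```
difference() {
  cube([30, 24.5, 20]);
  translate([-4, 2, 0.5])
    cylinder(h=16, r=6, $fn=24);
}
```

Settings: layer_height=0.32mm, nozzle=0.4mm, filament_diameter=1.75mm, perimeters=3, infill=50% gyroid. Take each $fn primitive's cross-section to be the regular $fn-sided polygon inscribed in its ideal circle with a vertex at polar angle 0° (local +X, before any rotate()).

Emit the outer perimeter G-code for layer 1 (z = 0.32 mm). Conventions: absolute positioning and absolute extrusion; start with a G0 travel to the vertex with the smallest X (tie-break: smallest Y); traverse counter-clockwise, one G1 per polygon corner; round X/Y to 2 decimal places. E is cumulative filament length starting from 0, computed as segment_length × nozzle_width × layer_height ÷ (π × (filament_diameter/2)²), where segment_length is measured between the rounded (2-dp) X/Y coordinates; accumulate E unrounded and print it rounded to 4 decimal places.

G0 X0.00 Y0.00 Z0.32
G1 X30.00 Y0.00 E1.5965
G1 X30.00 Y24.50 E2.9003
G1 X0.00 Y24.50 E4.4968
G1 X0.00 Y0.00 E5.8006

At z = 0.32 mm: the cube (footprint 30×24.5) is included at this height; the cylinder at (-4, 2) is not intersected at this z (z outside [0.5, 16.5]); Subtracting the remaining from the first: none of the subtracted shapes is present at this height, so the 30×24.5 cube is unchanged — 1 connected region. The outline is a single polygon with 4 vertices. Extrusion per mm of travel: 0.4 × 0.32 / (π × 0.875²) = 0.053216. Accumulating E over each segment gives final E = 5.8006.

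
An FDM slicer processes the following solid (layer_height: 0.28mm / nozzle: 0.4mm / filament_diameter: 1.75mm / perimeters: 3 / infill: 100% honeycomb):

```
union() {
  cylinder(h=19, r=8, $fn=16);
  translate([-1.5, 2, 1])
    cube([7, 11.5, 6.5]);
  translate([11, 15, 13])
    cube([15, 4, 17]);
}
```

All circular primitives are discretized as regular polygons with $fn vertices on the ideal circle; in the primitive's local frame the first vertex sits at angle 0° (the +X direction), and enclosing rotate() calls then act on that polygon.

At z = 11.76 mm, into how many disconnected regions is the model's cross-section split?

At z = 11.76 mm: the r=8 cylinder gives a regular 16-gon of circumradius 8 (constant along its height); the cube at (-1.5, 2) does not reach this height (z outside [1, 7.5]); the cube at (11, 15) does not reach this height (z outside [13, 30]); Taking the union: only the r=8 cylinder is present, so the union is just that shape — 1 connected region. The result has 1 disconnected region.

1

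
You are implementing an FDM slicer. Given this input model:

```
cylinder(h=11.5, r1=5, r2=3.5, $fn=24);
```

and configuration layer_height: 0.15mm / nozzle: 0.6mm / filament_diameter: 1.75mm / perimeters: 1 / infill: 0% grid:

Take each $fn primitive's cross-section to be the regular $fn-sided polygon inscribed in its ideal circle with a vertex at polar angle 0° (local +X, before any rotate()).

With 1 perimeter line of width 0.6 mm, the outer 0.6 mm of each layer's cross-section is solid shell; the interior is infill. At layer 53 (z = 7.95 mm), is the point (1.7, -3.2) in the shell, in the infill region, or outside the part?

At z = 7.95 mm: the cone: at t=0.691 of its height the radius interpolates to r₁+(r₂−r₁)t = 3.963, giving a regular 24-gon of that circumradius. Overall, the cross-section is a single solid region. The nearest boundary edge runs (1.03, -3.83)→(1.98, -3.43); distance from the point to it = 0.32 mm. The point is inside the cross-section, 0.32 mm from the nearest boundary — within the 0.6 mm shell band (1 × 0.6).

shell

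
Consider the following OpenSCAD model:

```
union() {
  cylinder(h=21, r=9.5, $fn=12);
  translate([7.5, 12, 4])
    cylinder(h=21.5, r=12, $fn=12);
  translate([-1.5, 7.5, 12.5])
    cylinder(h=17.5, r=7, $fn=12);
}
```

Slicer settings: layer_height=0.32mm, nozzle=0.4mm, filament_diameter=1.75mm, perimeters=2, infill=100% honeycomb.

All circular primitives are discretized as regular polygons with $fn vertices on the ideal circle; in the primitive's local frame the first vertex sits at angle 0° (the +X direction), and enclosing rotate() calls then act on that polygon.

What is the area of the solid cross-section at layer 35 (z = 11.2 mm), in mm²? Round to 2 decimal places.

629.81 mm²

At z = 11.2 mm: the r=9.5 cylinder gives a regular 12-gon of circumradius 9.5 (constant along its height) (area = (12/2)·9.500²·sin(360°/12) = 270.75 mm²); the r=12 cylinder at (7.5, 12) gives a regular 12-gon of circumradius 12 (constant along its height) (area = (12/2)·12.000²·sin(360°/12) = 432.00 mm²); the cylinder at (-1.5, 7.5) does not reach this height (z outside [12.5, 30]); Combining (union): the regions partially overlap — summed areas 702.75 mm² minus the doubly-counted overlap 72.94 mm² gives 629.81 mm² — area = 629.81 mm². Overall, the cross-section is a single solid region. Net area = 629.81 mm².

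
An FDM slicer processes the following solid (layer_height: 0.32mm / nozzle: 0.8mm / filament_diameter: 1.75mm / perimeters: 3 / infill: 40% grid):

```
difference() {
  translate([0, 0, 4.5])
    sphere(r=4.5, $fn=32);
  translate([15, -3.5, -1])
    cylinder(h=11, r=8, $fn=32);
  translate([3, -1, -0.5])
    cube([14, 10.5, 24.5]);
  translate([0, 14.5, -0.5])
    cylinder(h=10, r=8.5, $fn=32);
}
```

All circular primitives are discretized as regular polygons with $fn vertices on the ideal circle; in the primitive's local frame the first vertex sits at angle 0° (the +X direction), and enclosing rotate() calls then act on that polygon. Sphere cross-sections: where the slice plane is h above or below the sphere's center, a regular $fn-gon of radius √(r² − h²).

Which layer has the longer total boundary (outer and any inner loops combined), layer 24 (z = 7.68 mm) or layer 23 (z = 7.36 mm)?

layer 23 (z = 7.36 mm)

Layer 24 (z = 7.68): the sphere: section is a regular 32-gon, circumradius = √(r²−h²) = √(4.5²−3.18²) = 3.184 (perimeter = 2·32·3.184·sin(180°/32) = 19.97 mm); the r=8 cylinder at (15, -3.5) contributes a regular 32-gon of circumradius 8 (perimeter = 2·32·8.000·sin(180°/32) = 50.18 mm); the cube at (3, -1) (footprint 14×10.5) is included at this height (perimeter 49.00 mm); the cylinder at (0, 14.5): section is a regular 32-gon, circumradius r=8.5 (perimeter = 2·32·8.500·sin(180°/32) = 53.32 mm); After the difference (first − rest): starting from the r=4.5 sphere, the r=8 cylinder at (15, -3.5) misses the remaining region (no effect); the 14×10.5 cube at (3, -1) partially overlaps it — only the 0.24 mm² overlap (of its 147.00 mm²) is removed, clipping the outline; the r=8.5 cylinder at (0, 14.5) misses the remaining region (no effect) — boundary = 19.94 mm. So its perimeter = 19.94 mm. Layer 23 (z = 7.36): the r=4.5 sphere slices to a regular 32-gon of circumradius 3.474 (√(r²−h²) with h=2.86 from center) (perimeter = 2·32·3.474·sin(180°/32) = 21.79 mm); the r=8 cylinder at (15, -3.5) gives a regular 32-gon of circumradius 8 (constant along its height) (perimeter = 2·32·8.000·sin(180°/32) = 50.18 mm); the 14×10.5 cube at (3, -1) contributes its full rectangle (perimeter 49.00 mm); the cylinder at (0, 14.5): section is a regular 32-gon, circumradius r=8.5 (perimeter = 2·32·8.500·sin(180°/32) = 53.32 mm); Subtracting the remaining from the first: starting from the r=4.5 sphere, the r=8 cylinder at (15, -3.5) misses the remaining region (no effect); the 14×10.5 cube at (3, -1) partially overlaps it — only the 0.96 mm² overlap (of its 147.00 mm²) is removed, clipping the outline; the r=8.5 cylinder at (0, 14.5) misses the remaining region (no effect) — boundary = 22.00 mm. So its perimeter = 22.00 mm. Layer 23 is larger (22.00 vs 19.94 mm).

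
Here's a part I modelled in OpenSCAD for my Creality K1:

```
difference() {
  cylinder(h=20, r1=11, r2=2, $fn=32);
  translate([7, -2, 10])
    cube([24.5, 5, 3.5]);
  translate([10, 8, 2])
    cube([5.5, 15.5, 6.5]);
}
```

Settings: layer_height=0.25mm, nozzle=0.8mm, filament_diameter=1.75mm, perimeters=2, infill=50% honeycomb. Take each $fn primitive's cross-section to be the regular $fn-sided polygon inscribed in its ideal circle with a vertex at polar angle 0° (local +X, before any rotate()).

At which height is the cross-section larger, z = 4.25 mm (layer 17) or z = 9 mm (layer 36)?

layer 17 (z = 4.25 mm)

Layer 17 (z = 4.25): the cone contributes a regular 32-gon of circumradius 9.088 (interpolated between r1=11 and r2=2 at t=0.212) (area = (32/2)·9.088²·sin(360°/32) = 257.78 mm²); the cube at (7, -2) is not intersected at this z (z outside [10, 13.5]); the cube at (10, 8) is present — its section is the full 5.5×15.5 rectangle (area 85.25 mm²); Taking the first minus the rest: starting from the cone (257.78 mm²), the 5.5×15.5 cube at (10, 8) misses the remaining region (no effect) — area = 257.78 mm². So its area = 257.78 mm². Layer 36 (z = 9): the cone (r1=11→r2=2) has section circumradius 6.950 here — a regular 32-gon (area = (32/2)·6.950²·sin(360°/32) = 150.77 mm²); the cube at (7, -2) does not reach this height (z outside [10, 13.5]); the cube at (10, 8) is absent (z outside [2, 8.5]); Subtracting the remaining from the first: none of the subtracted shapes is present at this height, so the cone is unchanged — area = 150.77 mm². So its area = 150.77 mm². Layer 17 is larger (257.78 vs 150.77 mm²).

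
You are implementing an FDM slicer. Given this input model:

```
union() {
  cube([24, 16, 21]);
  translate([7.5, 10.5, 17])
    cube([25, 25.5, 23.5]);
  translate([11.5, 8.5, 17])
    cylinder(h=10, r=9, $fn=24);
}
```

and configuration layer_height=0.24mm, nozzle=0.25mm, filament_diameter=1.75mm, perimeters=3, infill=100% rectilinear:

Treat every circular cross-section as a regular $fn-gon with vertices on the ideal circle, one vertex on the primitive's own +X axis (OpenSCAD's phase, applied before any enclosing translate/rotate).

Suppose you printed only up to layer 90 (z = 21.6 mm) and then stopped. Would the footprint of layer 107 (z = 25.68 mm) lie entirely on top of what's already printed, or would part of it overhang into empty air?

entirely on top

Compare the two slices. At z = 21.6: the cube is not intersected at this z (z outside [0, 21]); the cube at (7.5, 10.5) is present — its section is the full 25×25.5 rectangle (area 637.50 mm²); the cylinder at (11.5, 8.5): section is a regular 24-gon, circumradius r=9 (area = (24/2)·9.000²·sin(360°/24) = 251.57 mm²); Merging all regions: the regions partially overlap — summed areas 889.07 mm² minus the doubly-counted overlap 71.71 mm² gives 817.36 mm² — area = 817.36 mm². At z = 25.68: the cube is not intersected at this z (z outside [0, 21]); the cube at (7.5, 10.5) (footprint 25×25.5) is included at this height (area 637.50 mm²); the cylinder at (11.5, 8.5): section is a regular 24-gon, circumradius r=9 (area = (24/2)·9.000²·sin(360°/24) = 251.57 mm²); Merging all regions: the regions partially overlap — summed areas 889.07 mm² minus the doubly-counted overlap 71.71 mm² gives 817.36 mm² — area = 817.36 mm². Checking containment: the cross-section at z = 25.68 is a subset of the cross-section at z = 21.6.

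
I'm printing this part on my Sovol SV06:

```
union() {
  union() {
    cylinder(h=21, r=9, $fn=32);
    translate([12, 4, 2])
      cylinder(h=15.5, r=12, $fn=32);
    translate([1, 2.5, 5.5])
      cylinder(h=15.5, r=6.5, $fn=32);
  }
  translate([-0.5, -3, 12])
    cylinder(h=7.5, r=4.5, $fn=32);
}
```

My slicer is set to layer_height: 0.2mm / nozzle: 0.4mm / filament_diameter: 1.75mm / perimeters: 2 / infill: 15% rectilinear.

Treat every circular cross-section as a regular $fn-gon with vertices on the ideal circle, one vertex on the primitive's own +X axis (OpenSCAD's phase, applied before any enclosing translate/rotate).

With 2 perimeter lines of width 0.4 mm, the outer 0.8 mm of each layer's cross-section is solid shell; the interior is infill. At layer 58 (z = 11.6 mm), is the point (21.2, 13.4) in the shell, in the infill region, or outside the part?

outside

At z = 11.6 mm: the r=9 cylinder contributes a regular 32-gon of circumradius 9; the r=12 cylinder at (12, 4) contributes a regular 32-gon of circumradius 12; the r=6.5 cylinder at (1, 2.5) gives a regular 32-gon of circumradius 6.5 (constant along its height); Merging all regions: the regions partially overlap (shared area 226.57 mm²), so overlapping operands fuse into one piece — 1 connected region; the cylinder at (-0.5, -3) is not intersected at this z (z outside [12, 19.5]); Taking the union: only the result so far is present, so the union is just that shape — 1 connected region. Overall, the cross-section is a single solid region. The nearest boundary edge runs (18.67, 13.98)→(20.49, 12.49); distance from the point to it = 1.16 mm. The point is not inside any of the regions above, so it lies outside the cross-section (1.16 mm from the nearest boundary).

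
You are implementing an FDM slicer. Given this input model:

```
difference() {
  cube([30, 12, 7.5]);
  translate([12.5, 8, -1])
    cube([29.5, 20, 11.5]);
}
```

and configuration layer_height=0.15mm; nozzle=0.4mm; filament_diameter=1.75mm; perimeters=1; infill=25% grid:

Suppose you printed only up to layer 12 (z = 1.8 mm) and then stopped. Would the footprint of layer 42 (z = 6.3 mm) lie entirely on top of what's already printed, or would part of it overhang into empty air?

Compare the two slices. At z = 1.8: the cube is present — its section is the full 30×12 rectangle (area 360.00 mm²); the cube at (12.5, 8) is present — its section is the full 29.5×20 rectangle (area 590.00 mm²); Subtracting the remaining from the first: starting from the 30×12 cube (360.00 mm²), the 29.5×20 cube at (12.5, 8) partially overlaps it — only the 70.00 mm² overlap (of its 590.00 mm²) is removed, clipping the outline — area = 290.00 mm². At z = 6.3: the cube is present — its section is the full 30×12 rectangle (area 360.00 mm²); the 29.5×20 cube at (12.5, 8) contributes its full rectangle (area 590.00 mm²); Subtracting the remaining from the first: starting from the 30×12 cube (360.00 mm²), the 29.5×20 cube at (12.5, 8) partially overlaps it — only the 70.00 mm² overlap (of its 590.00 mm²) is removed, clipping the outline — area = 290.00 mm². Checking containment: the cross-section at z = 6.3 is a subset of the cross-section at z = 1.8.

entirely on top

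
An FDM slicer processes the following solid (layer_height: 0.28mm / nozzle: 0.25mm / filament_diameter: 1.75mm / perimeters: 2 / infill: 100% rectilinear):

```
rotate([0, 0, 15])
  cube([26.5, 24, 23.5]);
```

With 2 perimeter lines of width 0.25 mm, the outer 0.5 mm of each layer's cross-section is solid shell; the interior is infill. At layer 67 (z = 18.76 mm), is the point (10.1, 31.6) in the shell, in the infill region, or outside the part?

outside

At z = 18.76 mm: the cube is present — its section is the full 26.5×24 rectangle; (rotated 15° about Z; rotation is an isometry so areas/perimeters/island counts are preserved). Overall, the cross-section is a single solid region. Undo the 15° rotation: the query point maps to (17.935, 27.909) in the un-rotated model frame. The nearest boundary edge runs (26.50, 24.00)→(0.00, 24.00); distance from the point to it = 3.91 mm. The point is not inside any of the regions above, so it lies outside the cross-section (3.91 mm from the nearest boundary).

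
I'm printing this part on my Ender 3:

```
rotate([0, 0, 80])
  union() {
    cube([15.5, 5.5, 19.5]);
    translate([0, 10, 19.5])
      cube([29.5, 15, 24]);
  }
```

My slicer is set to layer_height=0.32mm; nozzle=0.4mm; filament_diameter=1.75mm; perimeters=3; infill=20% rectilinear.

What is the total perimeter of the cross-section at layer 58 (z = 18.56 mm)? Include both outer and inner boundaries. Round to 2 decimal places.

42.00 mm

At z = 18.56 mm: the 15.5×5.5 cube contributes its full rectangle (perimeter 42.00 mm); the cube at (0, 10) is absent (z outside [19.5, 43.5]); Combining (union): only the 15.5×5.5 cube is present, so the union is just that shape — boundary = 42.00 mm; (rotated 80° about Z; rotation is an isometry so areas/perimeters/island counts are preserved). Overall, the cross-section is a single solid region. Total boundary length (outer) = 42.00 mm.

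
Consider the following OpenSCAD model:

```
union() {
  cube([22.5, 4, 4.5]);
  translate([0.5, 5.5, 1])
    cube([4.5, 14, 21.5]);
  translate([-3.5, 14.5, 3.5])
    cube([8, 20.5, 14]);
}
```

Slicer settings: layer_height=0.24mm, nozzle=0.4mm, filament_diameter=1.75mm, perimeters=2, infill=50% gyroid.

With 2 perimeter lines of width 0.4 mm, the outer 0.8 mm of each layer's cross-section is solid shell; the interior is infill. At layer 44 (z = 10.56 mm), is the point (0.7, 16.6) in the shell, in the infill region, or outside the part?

infill

At z = 10.56 mm: the cube is absent (z outside [0, 4.5]); the 4.5×14 cube at (0.5, 5.5) contributes its full rectangle; the 8×20.5 cube at (-3.5, 14.5) contributes its full rectangle; Combining (union): the regions partially overlap (shared area 20.00 mm²), so overlapping operands fuse into one piece — 1 connected region. Overall, the cross-section is a single solid region. The nearest boundary edge runs (0.50, 5.50)→(0.50, 14.50); distance from the point to it = 2.11 mm. The point is inside the cross-section and 2.11 mm from the nearest boundary — more than the 0.8 mm shell width (2 × 0.4), so it's in the infill interior.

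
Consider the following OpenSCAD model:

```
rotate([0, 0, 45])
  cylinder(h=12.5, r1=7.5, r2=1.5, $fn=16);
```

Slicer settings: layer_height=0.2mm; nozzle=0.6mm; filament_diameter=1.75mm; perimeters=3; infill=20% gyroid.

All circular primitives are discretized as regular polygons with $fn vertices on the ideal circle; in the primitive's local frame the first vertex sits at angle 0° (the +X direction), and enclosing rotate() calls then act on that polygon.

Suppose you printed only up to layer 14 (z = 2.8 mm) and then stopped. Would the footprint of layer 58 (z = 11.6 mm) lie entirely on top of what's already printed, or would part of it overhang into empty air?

entirely on top

Compare the two slices. At z = 2.8: the cone (r1=7.5→r2=1.5) has section circumradius 6.156 here — a regular 16-gon (area = (16/2)·6.156²·sin(360°/16) = 116.02 mm²); (rotated 45° about Z; rotation is an isometry so areas/perimeters/island counts are preserved). At z = 11.6: the cone: at t=0.928 of its height the radius interpolates to r₁+(r₂−r₁)t = 1.932, giving a regular 16-gon of that circumradius (area = (16/2)·1.932²·sin(360°/16) = 11.43 mm²); (rotated 45° about Z; rotation is an isometry so areas/perimeters/island counts are preserved). Checking containment: the cross-section at z = 11.6 is a subset of the cross-section at z = 2.8.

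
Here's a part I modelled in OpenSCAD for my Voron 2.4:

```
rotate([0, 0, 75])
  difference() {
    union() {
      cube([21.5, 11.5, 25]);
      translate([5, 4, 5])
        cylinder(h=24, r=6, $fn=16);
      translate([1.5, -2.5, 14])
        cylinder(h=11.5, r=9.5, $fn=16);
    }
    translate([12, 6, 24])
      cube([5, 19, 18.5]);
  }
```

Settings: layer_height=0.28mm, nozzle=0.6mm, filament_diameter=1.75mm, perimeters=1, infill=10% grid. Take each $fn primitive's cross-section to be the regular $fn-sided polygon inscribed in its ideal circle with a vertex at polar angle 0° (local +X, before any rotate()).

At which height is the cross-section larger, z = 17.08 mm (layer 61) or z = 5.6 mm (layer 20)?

Layer 61 (z = 17.08): the 21.5×11.5 cube contributes its full rectangle (area 247.25 mm²); the r=6 cylinder at (5, 4) gives a regular 16-gon of circumradius 6 (constant along its height) (area = (16/2)·6.000²·sin(360°/16) = 110.21 mm²); the r=9.5 cylinder at (1.5, -2.5) contributes a regular 16-gon of circumradius 9.5 (area = (16/2)·9.500²·sin(360°/16) = 276.30 mm²); Taking the union: the regions partially overlap — summed areas 633.76 mm² minus the doubly-counted overlap 166.37 mm² gives 467.39 mm² — area = 467.39 mm²; the cube at (12, 6) is absent (z outside [24, 42.5]); After the difference (first − rest): none of the subtracted shapes is present at this height, so the result so far is unchanged — area = 467.39 mm²; (whole slice rotated 75° about Z — lengths, areas and connectivity unchanged). So its area = 467.39 mm². Layer 20 (z = 5.6): the 21.5×11.5 cube contributes its full rectangle (area 247.25 mm²); the r=6 cylinder at (5, 4) gives a regular 16-gon of circumradius 6 (constant along its height) (area = (16/2)·6.000²·sin(360°/16) = 110.21 mm²); the cylinder at (1.5, -2.5) is not intersected at this z (z outside [14, 25.5]); Merging all regions: the regions partially overlap — summed areas 357.46 mm² minus the doubly-counted overlap 94.58 mm² gives 262.89 mm² — area = 262.89 mm²; the cube at (12, 6) is absent (z outside [24, 42.5]); Taking the first minus the rest: none of the subtracted shapes is present at this height, so that combined region is unchanged — area = 262.89 mm²; (whole slice rotated 75° about Z — lengths, areas and connectivity unchanged). So its area = 262.89 mm². Layer 61 is larger (467.39 vs 262.89 mm²).

layer 61 (z = 17.08 mm)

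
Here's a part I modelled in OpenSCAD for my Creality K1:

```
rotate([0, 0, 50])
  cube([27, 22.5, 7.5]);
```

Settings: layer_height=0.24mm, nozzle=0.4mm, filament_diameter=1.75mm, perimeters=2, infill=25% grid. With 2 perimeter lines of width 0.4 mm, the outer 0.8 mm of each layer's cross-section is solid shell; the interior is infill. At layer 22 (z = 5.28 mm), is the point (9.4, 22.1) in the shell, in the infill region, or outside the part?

At z = 5.28 mm: the 27×22.5 cube contributes its full rectangle; (rotated 50° about Z; rotation is an isometry so areas/perimeters/island counts are preserved). Overall, the cross-section is a single solid region. Undo the 50° rotation: the query point maps to (22.972, 7.005) in the un-rotated model frame. The nearest boundary edge runs (27.00, 0.00)→(27.00, 22.50); distance from the point to it = 4.03 mm. The point is inside the cross-section and 4.03 mm from the nearest boundary — more than the 0.8 mm shell width (2 × 0.4), so it's in the infill interior.

infill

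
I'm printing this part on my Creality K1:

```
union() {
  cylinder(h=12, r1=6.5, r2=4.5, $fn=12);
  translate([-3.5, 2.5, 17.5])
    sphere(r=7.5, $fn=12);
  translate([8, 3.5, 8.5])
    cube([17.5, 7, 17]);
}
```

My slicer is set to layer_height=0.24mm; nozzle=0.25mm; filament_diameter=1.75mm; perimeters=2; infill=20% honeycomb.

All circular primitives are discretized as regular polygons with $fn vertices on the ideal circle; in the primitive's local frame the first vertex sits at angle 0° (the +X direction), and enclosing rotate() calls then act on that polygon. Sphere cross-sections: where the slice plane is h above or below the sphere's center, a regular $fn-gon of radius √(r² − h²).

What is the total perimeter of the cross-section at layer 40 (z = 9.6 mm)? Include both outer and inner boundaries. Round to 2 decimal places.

79.44 mm

At z = 9.6 mm: the cone: at t=0.800 of its height the radius interpolates to r₁+(r₂−r₁)t = 4.900, giving a regular 12-gon of that circumradius (perimeter = 2·12·4.900·sin(180°/12) = 30.44 mm); the sphere at (-3.5, 2.5) is not intersected at this z (|z−center|=7.900 > r=7.5); the cube at (8, 3.5) is present — its section is the full 17.5×7 rectangle (perimeter 49.00 mm); Taking the union: the 2 present regions are separate (no shared area or edge), so areas and boundary lengths simply add and each stays a separate island — boundary = 79.44 mm. Overall, the cross-section has 2 separate islands. Total boundary length (outer) = 79.44 mm.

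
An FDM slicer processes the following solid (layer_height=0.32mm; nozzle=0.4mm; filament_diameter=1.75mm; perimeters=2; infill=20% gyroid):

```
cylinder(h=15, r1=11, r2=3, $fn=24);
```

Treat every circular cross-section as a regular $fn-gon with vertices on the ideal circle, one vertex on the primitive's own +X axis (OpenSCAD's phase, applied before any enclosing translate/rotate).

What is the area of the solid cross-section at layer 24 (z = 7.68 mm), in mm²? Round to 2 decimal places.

At z = 7.68 mm: the cone contributes a regular 24-gon of circumradius 6.904 (interpolated between r1=11 and r2=3 at t=0.512) (area = (24/2)·6.904²·sin(360°/24) = 148.04 mm²). Overall, the cross-section is a single solid region. Net area = 148.04 mm².

148.04 mm²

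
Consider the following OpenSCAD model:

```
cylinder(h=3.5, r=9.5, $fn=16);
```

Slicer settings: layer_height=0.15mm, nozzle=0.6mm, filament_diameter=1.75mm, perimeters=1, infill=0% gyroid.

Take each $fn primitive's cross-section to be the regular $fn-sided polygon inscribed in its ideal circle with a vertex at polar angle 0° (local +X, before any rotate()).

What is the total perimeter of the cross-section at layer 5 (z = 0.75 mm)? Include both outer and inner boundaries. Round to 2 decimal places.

At z = 0.75 mm: the r=9.5 cylinder gives a regular 16-gon of circumradius 9.5 (constant along its height) (perimeter = 2·16·9.500·sin(180°/16) = 59.31 mm). Overall, the cross-section is a single solid region. Total boundary length (outer) = 59.31 mm.

59.31 mm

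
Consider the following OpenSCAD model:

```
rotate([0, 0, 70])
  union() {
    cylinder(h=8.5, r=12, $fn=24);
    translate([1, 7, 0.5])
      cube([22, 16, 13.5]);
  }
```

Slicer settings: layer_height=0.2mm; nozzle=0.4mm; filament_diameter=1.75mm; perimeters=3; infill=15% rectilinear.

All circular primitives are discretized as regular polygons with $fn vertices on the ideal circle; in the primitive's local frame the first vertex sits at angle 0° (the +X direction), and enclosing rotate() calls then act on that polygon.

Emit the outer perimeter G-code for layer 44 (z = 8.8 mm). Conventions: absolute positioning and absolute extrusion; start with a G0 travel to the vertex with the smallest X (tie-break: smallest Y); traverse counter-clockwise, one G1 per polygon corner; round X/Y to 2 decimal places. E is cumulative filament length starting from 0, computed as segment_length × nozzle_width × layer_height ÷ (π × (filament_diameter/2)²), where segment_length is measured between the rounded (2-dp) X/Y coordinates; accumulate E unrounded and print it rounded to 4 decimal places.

G0 X-21.27 Y8.81 Z8.80
G1 X-6.24 Y3.33 E0.5321
G1 X1.29 Y24.01 E1.2641
G1 X-13.75 Y29.48 E1.7964
G1 X-21.27 Y8.81 E2.5279

At z = 8.8 mm: the cylinder does not reach this height (z outside [0, 8.5]); the cube at (1, 7) (footprint 22×16) is included at this height; Taking the union: only the 22×16 cube at (1, 7) is present, so the union is just that shape — 1 connected region; (whole slice rotated 70° about Z — lengths, areas and connectivity unchanged). The outline is a single polygon with 4 vertices. Extrusion per mm of travel: 0.4 × 0.2 / (π × 0.875²) = 0.033260. Accumulating E over each segment gives final E = 2.5279.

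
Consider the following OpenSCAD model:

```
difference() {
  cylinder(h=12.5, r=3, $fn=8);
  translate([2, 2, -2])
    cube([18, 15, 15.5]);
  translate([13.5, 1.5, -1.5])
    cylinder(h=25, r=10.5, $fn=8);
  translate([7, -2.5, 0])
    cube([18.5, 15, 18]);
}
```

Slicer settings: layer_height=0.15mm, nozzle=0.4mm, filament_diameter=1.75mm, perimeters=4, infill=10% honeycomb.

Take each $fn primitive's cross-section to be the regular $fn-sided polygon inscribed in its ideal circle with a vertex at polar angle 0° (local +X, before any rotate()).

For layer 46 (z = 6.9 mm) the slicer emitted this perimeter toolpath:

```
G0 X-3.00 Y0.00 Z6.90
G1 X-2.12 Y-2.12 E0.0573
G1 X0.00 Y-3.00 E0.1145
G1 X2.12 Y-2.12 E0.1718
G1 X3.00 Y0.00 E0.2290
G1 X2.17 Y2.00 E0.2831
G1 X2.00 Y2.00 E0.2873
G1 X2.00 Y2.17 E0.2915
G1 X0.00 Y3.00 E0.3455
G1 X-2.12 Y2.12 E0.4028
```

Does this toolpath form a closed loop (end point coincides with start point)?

Start point (G0): (-3.00, 0.00). End point (last G1): the path does not return to the start — open.

no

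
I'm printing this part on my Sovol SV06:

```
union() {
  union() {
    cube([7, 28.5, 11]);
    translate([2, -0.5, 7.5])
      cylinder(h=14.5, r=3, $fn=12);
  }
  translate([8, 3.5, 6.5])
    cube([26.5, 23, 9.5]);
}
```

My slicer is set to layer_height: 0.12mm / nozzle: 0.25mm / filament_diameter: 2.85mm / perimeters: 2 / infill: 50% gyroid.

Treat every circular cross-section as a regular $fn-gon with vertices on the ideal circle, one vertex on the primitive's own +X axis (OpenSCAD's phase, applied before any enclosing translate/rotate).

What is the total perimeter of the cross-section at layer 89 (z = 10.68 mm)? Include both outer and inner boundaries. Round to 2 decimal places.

175.77 mm

At z = 10.68 mm: the 7×28.5 cube contributes its full rectangle (perimeter 71.00 mm); the cylinder at (2, -0.5): section is a regular 12-gon, circumradius r=3 (perimeter = 2·12·3.000·sin(180°/12) = 18.63 mm); Taking the union: the regions partially overlap (shared area 9.66 mm²), so the edge portions inside another operand are dropped and the merged outline is re-measured after clipping — boundary = 76.77 mm; the 26.5×23 cube at (8, 3.5) contributes its full rectangle (perimeter 99.00 mm); Merging all regions: the 2 present regions are separate (no shared area or edge), so areas and boundary lengths simply add and each stays a separate island — boundary = 175.77 mm. Overall, the cross-section has 2 separate islands. Total boundary length (outer) = 175.77 mm.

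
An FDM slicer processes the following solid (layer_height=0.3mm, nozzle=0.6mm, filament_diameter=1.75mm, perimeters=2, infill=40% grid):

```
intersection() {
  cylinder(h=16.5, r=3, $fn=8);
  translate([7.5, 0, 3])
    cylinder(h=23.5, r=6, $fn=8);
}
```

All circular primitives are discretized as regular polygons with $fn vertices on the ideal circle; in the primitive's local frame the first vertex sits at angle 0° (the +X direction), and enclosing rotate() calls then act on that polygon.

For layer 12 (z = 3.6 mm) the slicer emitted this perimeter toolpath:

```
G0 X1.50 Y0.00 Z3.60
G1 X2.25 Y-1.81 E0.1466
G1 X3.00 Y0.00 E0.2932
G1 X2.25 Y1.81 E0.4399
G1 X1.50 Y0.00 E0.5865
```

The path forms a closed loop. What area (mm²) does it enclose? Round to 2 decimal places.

Apply the shoelace formula to the sequence of (X, Y) vertices; enclosed area = 2.71 mm².

2.71 mm²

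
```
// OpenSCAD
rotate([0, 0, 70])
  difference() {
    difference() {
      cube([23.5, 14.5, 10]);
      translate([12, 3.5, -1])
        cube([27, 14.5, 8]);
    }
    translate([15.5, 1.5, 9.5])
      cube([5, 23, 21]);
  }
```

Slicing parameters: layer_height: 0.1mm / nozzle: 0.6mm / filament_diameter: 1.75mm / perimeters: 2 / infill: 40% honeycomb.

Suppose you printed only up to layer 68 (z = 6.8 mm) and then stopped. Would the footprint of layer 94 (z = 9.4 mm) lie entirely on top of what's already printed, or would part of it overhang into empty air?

part overhangs

Compare the two slices. At z = 6.8: the 23.5×14.5 cube contributes its full rectangle (area 340.75 mm²); the 27×14.5 cube at (12, 3.5) contributes its full rectangle (area 391.50 mm²); After the difference (first − rest): starting from the 23.5×14.5 cube (340.75 mm²), the 27×14.5 cube at (12, 3.5) partially overlaps it — only the 126.50 mm² overlap (of its 391.50 mm²) is removed, clipping the outline — area = 214.25 mm²; the cube at (15.5, 1.5) does not reach this height (z outside [9.5, 30.5]); After the difference (first − rest): none of the subtracted shapes is present at this height, so that combined region is unchanged — area = 214.25 mm²; (whole slice rotated 70° about Z — lengths, areas and connectivity unchanged). At z = 9.4: the 23.5×14.5 cube contributes its full rectangle (area 340.75 mm²); the cube at (12, 3.5) is not intersected at this z (z outside [-1, 7]); After the difference (first − rest): none of the subtracted shapes is present at this height, so the 23.5×14.5 cube is unchanged — area = 340.75 mm²; the cube at (15.5, 1.5) is not intersected at this z (z outside [9.5, 30.5]); Subtracting the remaining from the first: none of the subtracted shapes is present at this height, so that combined region is unchanged — area = 340.75 mm²; (whole slice rotated 70° about Z — lengths, areas and connectivity unchanged). Checking containment: at z = 9.4 the cross-section extends beyond the z = 6.8 cross-section by about 126.50 mm².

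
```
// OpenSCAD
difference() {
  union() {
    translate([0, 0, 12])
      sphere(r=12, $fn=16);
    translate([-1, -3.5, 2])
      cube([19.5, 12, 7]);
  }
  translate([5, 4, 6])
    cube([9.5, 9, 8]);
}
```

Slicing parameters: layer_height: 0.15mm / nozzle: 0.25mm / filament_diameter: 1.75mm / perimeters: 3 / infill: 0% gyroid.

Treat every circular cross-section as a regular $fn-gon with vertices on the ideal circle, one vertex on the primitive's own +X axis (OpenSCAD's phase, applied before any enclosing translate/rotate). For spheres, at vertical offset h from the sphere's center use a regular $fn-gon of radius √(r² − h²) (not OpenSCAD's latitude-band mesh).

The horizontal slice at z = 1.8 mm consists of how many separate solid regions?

At z = 1.8 mm: the sphere: section is a regular 16-gon, circumradius = √(r²−h²) = √(12²−10.2²) = 6.321; the cube at (-1, -3.5) does not reach this height (z outside [2, 9]); Merging all regions: only the r=12 sphere is present, so the union is just that shape — 1 connected region; the cube at (5, 4) is not intersected at this z (z outside [6, 14]); Subtracting the remaining from the first: none of the subtracted shapes is present at this height, so the result so far is unchanged — 1 connected region. The result has 1 disconnected region.

1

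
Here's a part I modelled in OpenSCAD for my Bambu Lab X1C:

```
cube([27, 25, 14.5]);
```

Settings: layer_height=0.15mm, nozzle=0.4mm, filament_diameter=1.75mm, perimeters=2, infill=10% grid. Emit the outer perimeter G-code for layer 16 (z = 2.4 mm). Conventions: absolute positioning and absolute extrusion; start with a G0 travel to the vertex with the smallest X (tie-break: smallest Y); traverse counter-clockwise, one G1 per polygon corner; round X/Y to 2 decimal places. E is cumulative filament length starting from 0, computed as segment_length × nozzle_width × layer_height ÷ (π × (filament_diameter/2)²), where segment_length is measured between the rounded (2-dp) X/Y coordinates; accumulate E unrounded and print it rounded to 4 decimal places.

At z = 2.4 mm: the cube (footprint 27×25) is included at this height. The outline is a single polygon with 4 vertices. Extrusion per mm of travel: 0.4 × 0.15 / (π × 0.875²) = 0.024945. Accumulating E over each segment gives final E = 2.5943.

G0 X0.00 Y0.00 Z2.40
G1 X27.00 Y0.00 E0.6735
G1 X27.00 Y25.00 E1.2971
G1 X0.00 Y25.00 E1.9707
G1 X0.00 Y0.00 E2.5943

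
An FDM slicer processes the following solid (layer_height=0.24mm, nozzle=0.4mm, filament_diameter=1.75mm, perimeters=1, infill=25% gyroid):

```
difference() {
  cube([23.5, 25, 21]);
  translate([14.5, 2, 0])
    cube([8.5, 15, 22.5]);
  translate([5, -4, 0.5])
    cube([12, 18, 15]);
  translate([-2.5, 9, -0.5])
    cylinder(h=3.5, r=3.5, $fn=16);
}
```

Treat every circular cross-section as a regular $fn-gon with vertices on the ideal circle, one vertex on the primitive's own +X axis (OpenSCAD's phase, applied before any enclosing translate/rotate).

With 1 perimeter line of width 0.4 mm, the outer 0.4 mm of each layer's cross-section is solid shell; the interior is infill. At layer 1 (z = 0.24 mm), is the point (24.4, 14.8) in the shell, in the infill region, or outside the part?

outside

At z = 0.24 mm: the cube is present — its section is the full 23.5×25 rectangle; the 8.5×15 cube at (14.5, 2) contributes its full rectangle; the cube at (5, -4) is absent (z outside [0.5, 15.5]); the r=3.5 cylinder at (-2.5, 9) gives a regular 16-gon of circumradius 3.5 (constant along its height); Taking the first minus the rest: starting from the 23.5×25 cube, the 8.5×15 cube at (14.5, 2) lies wholly inside it (removes its full 127.50 mm² and its 47.00 mm outline becomes a hole wall); the r=3.5 cylinder at (-2.5, 9) partially overlaps it — only the 3.13 mm² overlap (of its 37.50 mm²) is removed, clipping the outline — 1 connected region with 1 hole. Overall, the cross-section is one region with 1 hole. The nearest boundary edge runs (23.50, 25.00)→(23.50, 0.00); distance from the point to it = 0.90 mm. The point is not inside any of the regions above, so it lies outside the cross-section (0.90 mm from the nearest boundary).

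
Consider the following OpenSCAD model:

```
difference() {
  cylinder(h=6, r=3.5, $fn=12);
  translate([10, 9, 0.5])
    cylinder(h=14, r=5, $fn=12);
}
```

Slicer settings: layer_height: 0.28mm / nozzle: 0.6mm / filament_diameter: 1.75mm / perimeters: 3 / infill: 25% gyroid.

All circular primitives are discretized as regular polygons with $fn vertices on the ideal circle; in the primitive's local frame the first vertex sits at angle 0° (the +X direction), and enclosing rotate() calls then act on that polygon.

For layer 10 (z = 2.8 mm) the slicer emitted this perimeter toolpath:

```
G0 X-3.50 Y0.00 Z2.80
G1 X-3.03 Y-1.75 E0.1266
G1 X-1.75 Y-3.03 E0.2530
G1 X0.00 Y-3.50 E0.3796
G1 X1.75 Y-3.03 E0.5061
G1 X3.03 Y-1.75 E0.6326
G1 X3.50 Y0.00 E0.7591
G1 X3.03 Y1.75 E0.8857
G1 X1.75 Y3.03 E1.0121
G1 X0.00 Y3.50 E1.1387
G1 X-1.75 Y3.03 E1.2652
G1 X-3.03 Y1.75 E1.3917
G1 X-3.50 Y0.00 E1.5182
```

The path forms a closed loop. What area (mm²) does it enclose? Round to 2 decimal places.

Apply the shoelace formula to the sequence of (X, Y) vertices; enclosed area = 36.74 mm².

36.74 mm²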